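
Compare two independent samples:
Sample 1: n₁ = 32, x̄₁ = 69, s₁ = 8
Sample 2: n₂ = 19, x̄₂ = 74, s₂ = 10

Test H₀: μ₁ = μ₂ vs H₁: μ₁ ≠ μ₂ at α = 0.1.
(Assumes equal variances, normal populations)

Answer: t = -1.9646, reject H₀

Derivation:
Pooled variance: s²_p = [31×8² + 18×10²]/(49) = 77.2245
s_p = 8.7877
SE = s_p×√(1/n₁ + 1/n₂) = 8.7877×√(1/32 + 1/19) = 2.5451
t = (x̄₁ - x̄₂)/SE = (69 - 74)/2.5451 = -1.9646
df = 49, t-critical = ±1.677
Decision: reject H₀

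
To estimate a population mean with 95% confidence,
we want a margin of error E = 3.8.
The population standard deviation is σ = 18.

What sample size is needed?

z_0.025 = 1.960
n = (z×σ/E)² = (1.960×18/3.8)²
n = 86.1966
Round up: n = 87

Answer: n = 87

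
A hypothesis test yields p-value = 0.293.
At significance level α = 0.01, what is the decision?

Compare p-value to α:
0.293 ≥ 0.01
Decision: fail to reject H₀

Answer: fail to reject H₀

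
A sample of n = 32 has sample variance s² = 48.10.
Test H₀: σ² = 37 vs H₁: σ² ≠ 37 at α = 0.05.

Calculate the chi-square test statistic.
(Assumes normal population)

Answer: χ² = 40.3000, fail to reject H₀

Derivation:
df = n - 1 = 31
χ² = (n-1)s²/σ₀² = 31×48.10/37 = 40.3000
Critical values: χ²_{0.975,31} = 17.539, χ²_{0.025,31} = 48.232
Rejection region: χ² < 17.539 or χ² > 48.232
Decision: fail to reject H₀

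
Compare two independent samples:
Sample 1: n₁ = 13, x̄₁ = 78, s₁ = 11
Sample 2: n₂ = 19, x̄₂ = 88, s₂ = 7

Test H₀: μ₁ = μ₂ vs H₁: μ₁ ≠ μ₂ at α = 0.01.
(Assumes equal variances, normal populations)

Answer: t = -3.1498, reject H₀

Derivation:
Pooled variance: s²_p = [12×11² + 18×7²]/(30) = 77.8000
s_p = 8.8204
SE = s_p×√(1/n₁ + 1/n₂) = 8.8204×√(1/13 + 1/19) = 3.1748
t = (x̄₁ - x̄₂)/SE = (78 - 88)/3.1748 = -3.1498
df = 30, t-critical = ±2.750
Decision: reject H₀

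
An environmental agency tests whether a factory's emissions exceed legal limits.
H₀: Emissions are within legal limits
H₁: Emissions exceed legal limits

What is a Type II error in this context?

Answer: Failing to cite a factory whose emissions actually exceed the limit

Derivation:
Type I error: rejecting H₀ when it is actually true (false positive).
Type II error: failing to reject H₀ when H₁ is actually true (false negative).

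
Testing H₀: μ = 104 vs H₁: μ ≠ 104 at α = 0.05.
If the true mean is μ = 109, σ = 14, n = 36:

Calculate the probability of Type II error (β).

SE = σ/√n = 14/√36 = 2.3333
Critical values: μ₀ ± z_0.025×SE = 104 ± 1.960×2.3333
Acceptance region: (99.4267, 108.5733)
Under H₁ (μ = 109): z_high = (108.5733 - 109)/2.3333 = -0.1829, z_low = (99.4267 - 109)/2.3333 = -4.1029
β = P(not reject | H₁) = Φ(-0.1829) - Φ(-4.1029) ≈ 0.4274

Answer: β ≈ 0.4274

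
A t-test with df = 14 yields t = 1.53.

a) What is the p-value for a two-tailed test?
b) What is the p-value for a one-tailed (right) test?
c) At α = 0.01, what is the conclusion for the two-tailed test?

Using t-distribution with df = 14:
a) Two-tailed: p = 2×P(T > 1.53) = 0.1483
b) One-tailed: p = P(T > 1.53) = 0.0741
c) 0.1483 ≥ 0.01, fail to reject H₀

Answer: a) 0.1483, b) 0.0741, c) fail to reject H₀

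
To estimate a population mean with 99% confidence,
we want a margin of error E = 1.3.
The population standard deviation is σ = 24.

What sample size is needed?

z_0.005 = 2.576
n = (z×σ/E)² = (2.576×24/1.3)²
n = 2261.6609
Round up: n = 2262

Answer: n = 2262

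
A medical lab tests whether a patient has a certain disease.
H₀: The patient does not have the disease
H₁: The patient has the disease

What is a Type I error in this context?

Answer: Diagnosing a healthy patient as having the disease (false positive)

Derivation:
Type I error: rejecting H₀ when it is actually true (false positive).
Type II error: failing to reject H₀ when H₁ is actually true (false negative).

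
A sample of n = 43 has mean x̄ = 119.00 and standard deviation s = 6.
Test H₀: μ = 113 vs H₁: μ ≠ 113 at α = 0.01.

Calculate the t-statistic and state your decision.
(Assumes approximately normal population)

Answer: t = 6.5574, reject H₀

Derivation:
df = n - 1 = 42
SE = s/√n = 6/√43 = 0.9150
t = (x̄ - μ₀)/SE = (119.00 - 113)/0.9150 = 6.5574
Critical value: t_{0.005,42} = ±2.698
p-value < 0.0001
Decision: reject H₀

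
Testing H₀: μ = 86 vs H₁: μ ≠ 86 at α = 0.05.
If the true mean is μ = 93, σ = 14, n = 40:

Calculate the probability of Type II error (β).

SE = σ/√n = 14/√40 = 2.2136
Critical values: μ₀ ± z_0.025×SE = 86 ± 1.960×2.2136
Acceptance region: (81.6613, 90.3387)
Under H₁ (μ = 93): z_high = (90.3387 - 93)/2.2136 = -1.2022, z_low = (81.6613 - 93)/2.2136 = -5.1223
β = P(not reject | H₁) = Φ(-1.2022) - Φ(-5.1223) ≈ 0.1146

Answer: β ≈ 0.1146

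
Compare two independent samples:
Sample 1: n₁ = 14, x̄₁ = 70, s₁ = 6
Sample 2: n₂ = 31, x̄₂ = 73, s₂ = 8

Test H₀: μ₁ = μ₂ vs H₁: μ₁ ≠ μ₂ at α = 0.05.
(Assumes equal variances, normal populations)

Answer: t = -1.2502, fail to reject H₀

Derivation:
Pooled variance: s²_p = [13×6² + 30×8²]/(43) = 55.5349
s_p = 7.4522
SE = s_p×√(1/n₁ + 1/n₂) = 7.4522×√(1/14 + 1/31) = 2.3996
t = (x̄₁ - x̄₂)/SE = (70 - 73)/2.3996 = -1.2502
df = 43, t-critical = ±2.017
Decision: fail to reject H₀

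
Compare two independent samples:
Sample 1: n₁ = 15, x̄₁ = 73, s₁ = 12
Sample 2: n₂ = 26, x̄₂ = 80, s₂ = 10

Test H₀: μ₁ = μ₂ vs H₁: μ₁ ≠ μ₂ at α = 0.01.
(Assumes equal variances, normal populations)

Answer: t = -2.0063, fail to reject H₀

Derivation:
Pooled variance: s²_p = [14×12² + 25×10²]/(39) = 115.7949
s_p = 10.7608
SE = s_p×√(1/n₁ + 1/n₂) = 10.7608×√(1/15 + 1/26) = 3.4890
t = (x̄₁ - x̄₂)/SE = (73 - 80)/3.4890 = -2.0063
df = 39, t-critical = ±2.708
Decision: fail to reject H₀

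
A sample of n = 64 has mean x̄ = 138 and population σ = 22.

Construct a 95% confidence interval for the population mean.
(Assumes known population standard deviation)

Confidence level: 95%, α = 0.05
z_0.025 = 1.960
SE = σ/√n = 22/√64 = 2.7500
Margin of error = 1.960 × 2.7500 = 5.3900
CI: x̄ ± margin = 138 ± 5.3900
CI: (132.6100, 143.3900)

Answer: (132.6100, 143.3900)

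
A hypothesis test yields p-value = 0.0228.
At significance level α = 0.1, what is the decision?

Compare p-value to α:
0.0228 < 0.1
Decision: reject H₀

Answer: reject H₀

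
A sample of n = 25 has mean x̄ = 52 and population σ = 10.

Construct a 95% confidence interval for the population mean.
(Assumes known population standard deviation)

Answer: (48.0800, 55.9200)

Derivation:
Confidence level: 95%, α = 0.05
z_0.025 = 1.960
SE = σ/√n = 10/√25 = 2.0000
Margin of error = 1.960 × 2.0000 = 3.9200
CI: x̄ ± margin = 52 ± 3.9200
CI: (48.0800, 55.9200)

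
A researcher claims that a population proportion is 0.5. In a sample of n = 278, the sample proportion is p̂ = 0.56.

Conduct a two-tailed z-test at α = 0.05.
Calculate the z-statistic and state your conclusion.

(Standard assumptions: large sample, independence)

Answer: z = 2.0008, reject H₀

Derivation:
H₀: p = 0.5, H₁: p ≠ 0.5
Standard error: SE = √(p₀(1-p₀)/n) = √(0.5×0.5/278) = 0.029988
z-statistic: z = (p̂ - p₀)/SE = (0.56 - 0.5)/0.029988 = 2.0008
Critical value: z_0.025 = ±1.960
p-value = 0.0454
Decision: reject H₀ at α = 0.05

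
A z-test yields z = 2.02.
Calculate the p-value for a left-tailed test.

Answer: p-value ≈ 0.9783

Derivation:
For z = 2.02:
p = P(Z < 2.02) = Φ(2.02) = 0.9783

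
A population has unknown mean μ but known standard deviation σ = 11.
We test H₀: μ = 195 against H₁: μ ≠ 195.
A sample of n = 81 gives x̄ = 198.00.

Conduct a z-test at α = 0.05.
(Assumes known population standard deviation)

Standard error: SE = σ/√n = 11/√81 = 1.2222
z-statistic: z = (x̄ - μ₀)/SE = (198.00 - 195)/1.2222 = 2.4546
Critical value: ±1.960
p-value = 0.0141
Decision: reject H₀

Answer: z = 2.4546, reject H₀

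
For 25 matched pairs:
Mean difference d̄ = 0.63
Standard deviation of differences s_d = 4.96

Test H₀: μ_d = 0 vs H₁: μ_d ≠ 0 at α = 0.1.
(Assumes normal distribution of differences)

df = n - 1 = 24
SE = s_d/√n = 4.96/√25 = 0.9920
t = d̄/SE = 0.63/0.9920 = 0.6351
Critical value: t_{0.05,24} = ±1.711
p-value ≈ 0.5314
Decision: fail to reject H₀

Answer: t = 0.6351, fail to reject H₀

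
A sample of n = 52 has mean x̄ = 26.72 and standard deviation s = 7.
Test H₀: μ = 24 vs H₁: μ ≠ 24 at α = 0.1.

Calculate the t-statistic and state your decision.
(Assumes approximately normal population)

df = n - 1 = 51
SE = s/√n = 7/√52 = 0.9707
t = (x̄ - μ₀)/SE = (26.72 - 24)/0.9707 = 2.8021
Critical value: t_{0.05,51} = ±1.675
p-value ≈ 0.0072
Decision: reject H₀

Answer: t = 2.8021, reject H₀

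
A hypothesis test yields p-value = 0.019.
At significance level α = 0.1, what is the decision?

Answer: reject H₀

Derivation:
Compare p-value to α:
0.019 < 0.1
Decision: reject H₀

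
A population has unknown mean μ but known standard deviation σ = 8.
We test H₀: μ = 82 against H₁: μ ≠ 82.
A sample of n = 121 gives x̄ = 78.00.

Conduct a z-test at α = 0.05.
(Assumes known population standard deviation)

Answer: z = -5.4998, reject H₀

Derivation:
Standard error: SE = σ/√n = 8/√121 = 0.7273
z-statistic: z = (x̄ - μ₀)/SE = (78.00 - 82)/0.7273 = -5.4998
Critical value: ±1.960
p-value < 0.0001
Decision: reject H₀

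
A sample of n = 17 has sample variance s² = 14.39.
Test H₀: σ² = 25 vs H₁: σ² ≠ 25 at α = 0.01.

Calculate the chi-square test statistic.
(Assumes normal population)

df = n - 1 = 16
χ² = (n-1)s²/σ₀² = 16×14.39/25 = 9.2096
Critical values: χ²_{0.995,16} = 5.142, χ²_{0.005,16} = 34.267
Rejection region: χ² < 5.142 or χ² > 34.267
Decision: fail to reject H₀

Answer: χ² = 9.2096, fail to reject H₀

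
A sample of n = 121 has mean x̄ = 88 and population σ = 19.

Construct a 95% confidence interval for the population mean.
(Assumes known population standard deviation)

Answer: (84.6145, 91.3855)

Derivation:
Confidence level: 95%, α = 0.05
z_0.025 = 1.960
SE = σ/√n = 19/√121 = 1.7273
Margin of error = 1.960 × 1.7273 = 3.3855
CI: x̄ ± margin = 88 ± 3.3855
CI: (84.6145, 91.3855)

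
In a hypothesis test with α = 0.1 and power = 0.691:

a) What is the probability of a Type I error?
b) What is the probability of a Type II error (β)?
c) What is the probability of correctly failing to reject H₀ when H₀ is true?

Answer: a) 0.1, b) 0.309, c) 0.9

Derivation:
a) Type I error probability = α = 0.1
b) Power = P(reject H₀ | H₁ true) = 1 - β = 0.691, so Type II error probability = β = 1 - Power = 0.309
c) P(fail to reject H₀ | H₀ true) = 1 - α = 0.9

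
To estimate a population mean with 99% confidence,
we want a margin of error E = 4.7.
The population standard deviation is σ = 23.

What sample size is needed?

Answer: n = 159

Derivation:
z_0.005 = 2.576
n = (z×σ/E)² = (2.576×23/4.7)²
n = 158.9102
Round up: n = 159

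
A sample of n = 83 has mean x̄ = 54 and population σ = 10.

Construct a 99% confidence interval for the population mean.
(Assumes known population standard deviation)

Answer: (51.1726, 56.8274)

Derivation:
Confidence level: 99%, α = 0.01
z_0.005 = 2.576
SE = σ/√n = 10/√83 = 1.0976
Margin of error = 2.576 × 1.0976 = 2.8274
CI: x̄ ± margin = 54 ± 2.8274
CI: (51.1726, 56.8274)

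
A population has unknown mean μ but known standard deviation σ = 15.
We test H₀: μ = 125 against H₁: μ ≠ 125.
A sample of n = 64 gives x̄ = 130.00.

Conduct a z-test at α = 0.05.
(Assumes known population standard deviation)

Answer: z = 2.6667, reject H₀

Derivation:
Standard error: SE = σ/√n = 15/√64 = 1.8750
z-statistic: z = (x̄ - μ₀)/SE = (130.00 - 125)/1.8750 = 2.6667
Critical value: ±1.960
p-value = 0.0077
Decision: reject H₀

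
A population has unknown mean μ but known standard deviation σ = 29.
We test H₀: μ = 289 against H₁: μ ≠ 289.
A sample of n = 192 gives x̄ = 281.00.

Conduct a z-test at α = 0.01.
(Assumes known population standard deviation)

Answer: z = -3.8224, reject H₀

Derivation:
Standard error: SE = σ/√n = 29/√192 = 2.0929
z-statistic: z = (x̄ - μ₀)/SE = (281.00 - 289)/2.0929 = -3.8224
Critical value: ±2.576
p-value = 0.0001
Decision: reject H₀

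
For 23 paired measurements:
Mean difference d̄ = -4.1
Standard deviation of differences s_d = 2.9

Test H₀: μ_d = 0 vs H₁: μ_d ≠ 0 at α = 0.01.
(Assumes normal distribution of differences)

Answer: t = -6.7802, reject H₀

Derivation:
df = n - 1 = 22
SE = s_d/√n = 2.9/√23 = 0.6047
t = d̄/SE = -4.1/0.6047 = -6.7802
Critical value: t_{0.005,22} = ±2.819
p-value < 0.0001
Decision: reject H₀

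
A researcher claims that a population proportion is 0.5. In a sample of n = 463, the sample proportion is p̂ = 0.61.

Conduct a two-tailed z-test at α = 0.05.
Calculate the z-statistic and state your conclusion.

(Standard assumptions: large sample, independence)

H₀: p = 0.5, H₁: p ≠ 0.5
Standard error: SE = √(p₀(1-p₀)/n) = √(0.5×0.5/463) = 0.023237
z-statistic: z = (p̂ - p₀)/SE = (0.61 - 0.5)/0.023237 = 4.7338
Critical value: z_0.025 = ±1.960
p-value < 0.0001
Decision: reject H₀ at α = 0.05

Answer: z = 4.7338, reject H₀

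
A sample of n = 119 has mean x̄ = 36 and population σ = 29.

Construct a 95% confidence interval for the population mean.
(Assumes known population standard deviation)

Answer: (30.7895, 41.2105)

Derivation:
Confidence level: 95%, α = 0.05
z_0.025 = 1.960
SE = σ/√n = 29/√119 = 2.6584
Margin of error = 1.960 × 2.6584 = 5.2105
CI: x̄ ± margin = 36 ± 5.2105
CI: (30.7895, 41.2105)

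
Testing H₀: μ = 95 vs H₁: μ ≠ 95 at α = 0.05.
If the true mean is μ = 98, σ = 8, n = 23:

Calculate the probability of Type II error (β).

SE = σ/√n = 8/√23 = 1.6681
Critical values: μ₀ ± z_0.025×SE = 95 ± 1.960×1.6681
Acceptance region: (91.7305, 98.2695)
Under H₁ (μ = 98): z_high = (98.2695 - 98)/1.6681 = 0.1616, z_low = (91.7305 - 98)/1.6681 = -3.7585
β = P(not reject | H₁) = Φ(0.1616) - Φ(-3.7585) ≈ 0.5641

Answer: β ≈ 0.5641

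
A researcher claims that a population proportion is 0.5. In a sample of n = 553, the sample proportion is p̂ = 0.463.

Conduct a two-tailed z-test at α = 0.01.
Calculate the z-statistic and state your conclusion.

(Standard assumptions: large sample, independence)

Answer: z = -1.7402, fail to reject H₀

Derivation:
H₀: p = 0.5, H₁: p ≠ 0.5
Standard error: SE = √(p₀(1-p₀)/n) = √(0.5×0.5/553) = 0.021262
z-statistic: z = (p̂ - p₀)/SE = (0.463 - 0.5)/0.021262 = -1.7402
Critical value: z_0.005 = ±2.576
p-value = 0.0818
Decision: fail to reject H₀ at α = 0.01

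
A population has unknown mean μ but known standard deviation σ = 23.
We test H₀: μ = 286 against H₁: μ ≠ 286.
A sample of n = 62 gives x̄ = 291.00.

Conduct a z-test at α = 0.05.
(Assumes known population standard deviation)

Standard error: SE = σ/√n = 23/√62 = 2.9210
z-statistic: z = (x̄ - μ₀)/SE = (291.00 - 286)/2.9210 = 1.7117
Critical value: ±1.960
p-value = 0.0870
Decision: fail to reject H₀

Answer: z = 1.7117, fail to reject H₀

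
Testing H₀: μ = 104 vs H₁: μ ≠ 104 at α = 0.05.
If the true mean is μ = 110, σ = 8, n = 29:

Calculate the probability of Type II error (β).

SE = σ/√n = 8/√29 = 1.4856
Critical values: μ₀ ± z_0.025×SE = 104 ± 1.960×1.4856
Acceptance region: (101.0882, 106.9118)
Under H₁ (μ = 110): z_high = (106.9118 - 110)/1.4856 = -2.0788, z_low = (101.0882 - 110)/1.4856 = -5.9988
β = P(not reject | H₁) = Φ(-2.0788) - Φ(-5.9988) ≈ 0.0188

Answer: β ≈ 0.0188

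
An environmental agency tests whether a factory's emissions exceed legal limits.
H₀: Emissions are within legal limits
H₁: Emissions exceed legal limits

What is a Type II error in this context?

A Type I error (probability α) occurs when we reject a true H₀.
A Type II error (probability β) occurs when we fail to reject a false H₀.

Answer: Failing to cite a factory whose emissions actually exceed the limit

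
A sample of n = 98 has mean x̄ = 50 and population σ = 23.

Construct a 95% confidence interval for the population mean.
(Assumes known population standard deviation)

Answer: (45.4461, 54.5539)

Derivation:
Confidence level: 95%, α = 0.05
z_0.025 = 1.960
SE = σ/√n = 23/√98 = 2.3234
Margin of error = 1.960 × 2.3234 = 4.5539
CI: x̄ ± margin = 50 ± 4.5539
CI: (45.4461, 54.5539)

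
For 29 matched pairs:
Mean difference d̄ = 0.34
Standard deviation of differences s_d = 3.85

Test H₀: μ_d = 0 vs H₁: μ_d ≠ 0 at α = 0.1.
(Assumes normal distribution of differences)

df = n - 1 = 28
SE = s_d/√n = 3.85/√29 = 0.7149
t = d̄/SE = 0.34/0.7149 = 0.4756
Critical value: t_{0.05,28} = ±1.701
p-value ≈ 0.6380
Decision: fail to reject H₀

Answer: t = 0.4756, fail to reject H₀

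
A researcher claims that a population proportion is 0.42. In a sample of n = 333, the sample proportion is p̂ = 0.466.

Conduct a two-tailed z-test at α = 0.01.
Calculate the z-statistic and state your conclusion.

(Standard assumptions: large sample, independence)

Answer: z = 1.7007, fail to reject H₀

Derivation:
H₀: p = 0.42, H₁: p ≠ 0.42
Standard error: SE = √(p₀(1-p₀)/n) = √(0.42×0.58/333) = 0.027047
z-statistic: z = (p̂ - p₀)/SE = (0.466 - 0.42)/0.027047 = 1.7007
Critical value: z_0.005 = ±2.576
p-value = 0.0890
Decision: fail to reject H₀ at α = 0.01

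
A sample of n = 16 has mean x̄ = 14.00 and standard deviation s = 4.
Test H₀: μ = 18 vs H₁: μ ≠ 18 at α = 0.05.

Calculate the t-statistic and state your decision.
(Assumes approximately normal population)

df = n - 1 = 15
SE = s/√n = 4/√16 = 1.0000
t = (x̄ - μ₀)/SE = (14.00 - 18)/1.0000 = -4.0000
Critical value: t_{0.025,15} = ±2.131
p-value ≈ 0.0012
Decision: reject H₀

Answer: t = -4.0000, reject H₀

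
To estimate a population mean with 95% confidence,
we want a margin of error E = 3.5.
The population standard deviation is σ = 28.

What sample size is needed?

Answer: n = 246

Derivation:
z_0.025 = 1.960
n = (z×σ/E)² = (1.960×28/3.5)²
n = 245.8624
Round up: n = 246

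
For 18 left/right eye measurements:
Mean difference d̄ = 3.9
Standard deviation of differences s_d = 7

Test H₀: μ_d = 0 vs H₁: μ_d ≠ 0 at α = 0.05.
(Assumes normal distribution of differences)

Answer: t = 2.3638, reject H₀

Derivation:
df = n - 1 = 17
SE = s_d/√n = 7/√18 = 1.6499
t = d̄/SE = 3.9/1.6499 = 2.3638
Critical value: t_{0.025,17} = ±2.110
p-value ≈ 0.0303
Decision: reject H₀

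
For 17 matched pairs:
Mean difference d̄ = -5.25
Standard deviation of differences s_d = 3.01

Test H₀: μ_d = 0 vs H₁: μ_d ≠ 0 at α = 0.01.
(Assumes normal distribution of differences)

Answer: t = -7.1918, reject H₀

Derivation:
df = n - 1 = 16
SE = s_d/√n = 3.01/√17 = 0.7300
t = d̄/SE = -5.25/0.7300 = -7.1918
Critical value: t_{0.005,16} = ±2.921
p-value < 0.0001
Decision: reject H₀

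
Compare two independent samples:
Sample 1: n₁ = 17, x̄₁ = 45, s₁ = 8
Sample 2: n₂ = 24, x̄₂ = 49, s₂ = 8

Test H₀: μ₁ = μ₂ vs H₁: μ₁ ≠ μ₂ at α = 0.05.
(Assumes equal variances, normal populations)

Pooled variance: s²_p = [16×8² + 23×8²]/(39) = 64.0000
s_p = 8.0000
SE = s_p×√(1/n₁ + 1/n₂) = 8.0000×√(1/17 + 1/24) = 2.5360
t = (x̄₁ - x̄₂)/SE = (45 - 49)/2.5360 = -1.5773
df = 39, t-critical = ±2.023
Decision: fail to reject H₀

Answer: t = -1.5773, fail to reject H₀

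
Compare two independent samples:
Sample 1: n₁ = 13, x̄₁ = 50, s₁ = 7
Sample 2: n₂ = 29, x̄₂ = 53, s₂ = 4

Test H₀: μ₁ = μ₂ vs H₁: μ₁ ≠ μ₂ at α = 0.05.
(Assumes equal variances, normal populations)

Answer: t = -1.7662, fail to reject H₀

Derivation:
Pooled variance: s²_p = [12×7² + 28×4²]/(40) = 25.9000
s_p = 5.0892
SE = s_p×√(1/n₁ + 1/n₂) = 5.0892×√(1/13 + 1/29) = 1.6986
t = (x̄₁ - x̄₂)/SE = (50 - 53)/1.6986 = -1.7662
df = 40, t-critical = ±2.021
Decision: fail to reject H₀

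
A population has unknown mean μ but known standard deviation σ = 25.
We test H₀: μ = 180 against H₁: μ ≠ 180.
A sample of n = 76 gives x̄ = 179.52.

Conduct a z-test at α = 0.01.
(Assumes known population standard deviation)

Standard error: SE = σ/√n = 25/√76 = 2.8677
z-statistic: z = (x̄ - μ₀)/SE = (179.52 - 180)/2.8677 = -0.1674
Critical value: ±2.576
p-value = 0.8671
Decision: fail to reject H₀

Answer: z = -0.1674, fail to reject H₀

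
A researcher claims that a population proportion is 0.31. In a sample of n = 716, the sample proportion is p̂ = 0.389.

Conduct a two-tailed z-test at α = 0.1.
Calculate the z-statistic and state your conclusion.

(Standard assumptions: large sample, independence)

Answer: z = 4.5707, reject H₀

Derivation:
H₀: p = 0.31, H₁: p ≠ 0.31
Standard error: SE = √(p₀(1-p₀)/n) = √(0.31×0.69/716) = 0.017284
z-statistic: z = (p̂ - p₀)/SE = (0.389 - 0.31)/0.017284 = 4.5707
Critical value: z_0.05 = ±1.645
p-value < 0.0001
Decision: reject H₀ at α = 0.1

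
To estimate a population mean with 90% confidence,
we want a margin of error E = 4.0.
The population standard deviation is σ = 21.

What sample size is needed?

Answer: n = 75

Derivation:
z_0.05 = 1.645
n = (z×σ/E)² = (1.645×21/4.0)²
n = 74.5848
Round up: n = 75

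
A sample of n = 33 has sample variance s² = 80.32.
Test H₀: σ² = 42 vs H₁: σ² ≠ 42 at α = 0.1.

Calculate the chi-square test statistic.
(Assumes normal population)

Answer: χ² = 61.1962, reject H₀

Derivation:
df = n - 1 = 32
χ² = (n-1)s²/σ₀² = 32×80.32/42 = 61.1962
Critical values: χ²_{0.95,32} = 20.072, χ²_{0.05,32} = 46.194
Rejection region: χ² < 20.072 or χ² > 46.194
Decision: reject H₀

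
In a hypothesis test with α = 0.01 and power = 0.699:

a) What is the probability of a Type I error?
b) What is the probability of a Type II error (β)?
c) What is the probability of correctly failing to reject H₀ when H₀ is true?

Answer: a) 0.01, b) 0.301, c) 0.99

Derivation:
a) Type I error probability = α = 0.01
b) Power = P(reject H₀ | H₁ true) = 1 - β = 0.699, so Type II error probability = β = 1 - Power = 0.301
c) P(fail to reject H₀ | H₀ true) = 1 - α = 0.99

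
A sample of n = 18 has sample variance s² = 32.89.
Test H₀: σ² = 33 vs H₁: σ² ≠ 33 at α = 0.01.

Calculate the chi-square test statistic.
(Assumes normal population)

Answer: χ² = 16.9433, fail to reject H₀

Derivation:
df = n - 1 = 17
χ² = (n-1)s²/σ₀² = 17×32.89/33 = 16.9433
Critical values: χ²_{0.995,17} = 5.697, χ²_{0.005,17} = 35.718
Rejection region: χ² < 5.697 or χ² > 35.718
Decision: fail to reject H₀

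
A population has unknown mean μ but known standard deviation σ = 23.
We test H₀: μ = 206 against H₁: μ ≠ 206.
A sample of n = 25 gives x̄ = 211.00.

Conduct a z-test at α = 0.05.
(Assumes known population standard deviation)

Answer: z = 1.0870, fail to reject H₀

Derivation:
Standard error: SE = σ/√n = 23/√25 = 4.6000
z-statistic: z = (x̄ - μ₀)/SE = (211.00 - 206)/4.6000 = 1.0870
Critical value: ±1.960
p-value = 0.2770
Decision: fail to reject H₀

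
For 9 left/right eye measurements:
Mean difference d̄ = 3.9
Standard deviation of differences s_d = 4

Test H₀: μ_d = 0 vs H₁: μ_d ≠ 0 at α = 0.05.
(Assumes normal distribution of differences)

df = n - 1 = 8
SE = s_d/√n = 4/√9 = 1.3333
t = d̄/SE = 3.9/1.3333 = 2.9251
Critical value: t_{0.025,8} = ±2.306
p-value ≈ 0.0191
Decision: reject H₀

Answer: t = 2.9251, reject H₀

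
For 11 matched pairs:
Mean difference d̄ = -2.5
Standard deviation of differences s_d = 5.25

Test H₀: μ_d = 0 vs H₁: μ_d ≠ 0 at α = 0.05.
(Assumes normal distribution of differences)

Answer: t = -1.5794, fail to reject H₀

Derivation:
df = n - 1 = 10
SE = s_d/√n = 5.25/√11 = 1.5829
t = d̄/SE = -2.5/1.5829 = -1.5794
Critical value: t_{0.025,10} = ±2.228
p-value ≈ 0.1453
Decision: fail to reject H₀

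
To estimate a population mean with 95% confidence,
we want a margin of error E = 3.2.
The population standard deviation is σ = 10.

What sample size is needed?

Answer: n = 38

Derivation:
z_0.025 = 1.960
n = (z×σ/E)² = (1.960×10/3.2)²
n = 37.5156
Round up: n = 38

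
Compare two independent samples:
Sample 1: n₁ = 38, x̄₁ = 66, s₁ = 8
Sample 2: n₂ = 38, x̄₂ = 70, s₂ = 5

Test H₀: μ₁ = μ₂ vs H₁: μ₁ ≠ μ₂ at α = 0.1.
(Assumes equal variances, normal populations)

Answer: t = -2.6137, reject H₀

Derivation:
Pooled variance: s²_p = [37×8² + 37×5²]/(74) = 44.5000
s_p = 6.6708
SE = s_p×√(1/n₁ + 1/n₂) = 6.6708×√(1/38 + 1/38) = 1.5304
t = (x̄₁ - x̄₂)/SE = (66 - 70)/1.5304 = -2.6137
df = 74, t-critical = ±1.666
Decision: reject H₀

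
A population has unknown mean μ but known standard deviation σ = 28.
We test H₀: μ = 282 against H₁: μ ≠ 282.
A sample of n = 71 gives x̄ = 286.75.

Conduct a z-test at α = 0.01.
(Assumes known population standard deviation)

Standard error: SE = σ/√n = 28/√71 = 3.3230
z-statistic: z = (x̄ - μ₀)/SE = (286.75 - 282)/3.3230 = 1.4294
Critical value: ±2.576
p-value = 0.1529
Decision: fail to reject H₀

Answer: z = 1.4294, fail to reject H₀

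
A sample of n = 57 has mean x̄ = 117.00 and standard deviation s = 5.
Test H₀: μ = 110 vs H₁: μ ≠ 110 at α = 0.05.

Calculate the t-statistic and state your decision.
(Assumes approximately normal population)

Answer: t = 10.5692, reject H₀

Derivation:
df = n - 1 = 56
SE = s/√n = 5/√57 = 0.6623
t = (x̄ - μ₀)/SE = (117.00 - 110)/0.6623 = 10.5692
Critical value: t_{0.025,56} = ±2.003
p-value < 0.0001
Decision: reject H₀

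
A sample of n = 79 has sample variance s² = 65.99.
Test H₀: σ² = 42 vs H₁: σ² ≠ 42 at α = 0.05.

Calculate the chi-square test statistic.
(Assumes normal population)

Answer: χ² = 122.5529, reject H₀

Derivation:
df = n - 1 = 78
χ² = (n-1)s²/σ₀² = 78×65.99/42 = 122.5529
Critical values: χ²_{0.975,78} = 55.466, χ²_{0.025,78} = 104.316
Rejection region: χ² < 55.466 or χ² > 104.316
Decision: reject H₀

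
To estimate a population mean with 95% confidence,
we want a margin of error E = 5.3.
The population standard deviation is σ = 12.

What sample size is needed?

Answer: n = 20

Derivation:
z_0.025 = 1.960
n = (z×σ/E)² = (1.960×12/5.3)²
n = 19.6935
Round up: n = 20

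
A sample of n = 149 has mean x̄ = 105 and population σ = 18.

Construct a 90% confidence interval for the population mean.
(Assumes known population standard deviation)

Answer: (102.5743, 107.4257)

Derivation:
Confidence level: 90%, α = 0.1
z_0.05 = 1.645
SE = σ/√n = 18/√149 = 1.4746
Margin of error = 1.645 × 1.4746 = 2.4257
CI: x̄ ± margin = 105 ± 2.4257
CI: (102.5743, 107.4257)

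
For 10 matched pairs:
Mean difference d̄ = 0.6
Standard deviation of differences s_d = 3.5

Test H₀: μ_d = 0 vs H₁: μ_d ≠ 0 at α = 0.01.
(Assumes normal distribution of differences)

df = n - 1 = 9
SE = s_d/√n = 3.5/√10 = 1.1068
t = d̄/SE = 0.6/1.1068 = 0.5421
Critical value: t_{0.005,9} = ±3.250
p-value ≈ 0.6009
Decision: fail to reject H₀

Answer: t = 0.5421, fail to reject H₀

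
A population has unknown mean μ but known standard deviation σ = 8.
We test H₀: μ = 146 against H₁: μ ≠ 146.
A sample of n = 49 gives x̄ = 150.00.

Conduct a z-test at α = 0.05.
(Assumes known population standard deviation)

Standard error: SE = σ/√n = 8/√49 = 1.1429
z-statistic: z = (x̄ - μ₀)/SE = (150.00 - 146)/1.1429 = 3.4999
Critical value: ±1.960
p-value = 0.0005
Decision: reject H₀

Answer: z = 3.4999, reject H₀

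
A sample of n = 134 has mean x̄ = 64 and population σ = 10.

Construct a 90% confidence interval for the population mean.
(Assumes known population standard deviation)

Answer: (62.5789, 65.4211)

Derivation:
Confidence level: 90%, α = 0.1
z_0.05 = 1.645
SE = σ/√n = 10/√134 = 0.8639
Margin of error = 1.645 × 0.8639 = 1.4211
CI: x̄ ± margin = 64 ± 1.4211
CI: (62.5789, 65.4211)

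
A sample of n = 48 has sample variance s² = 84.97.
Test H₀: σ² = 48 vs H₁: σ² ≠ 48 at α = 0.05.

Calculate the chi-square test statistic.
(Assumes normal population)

Answer: χ² = 83.1998, reject H₀

Derivation:
df = n - 1 = 47
χ² = (n-1)s²/σ₀² = 47×84.97/48 = 83.1998
Critical values: χ²_{0.975,47} = 29.956, χ²_{0.025,47} = 67.821
Rejection region: χ² < 29.956 or χ² > 67.821
Decision: reject H₀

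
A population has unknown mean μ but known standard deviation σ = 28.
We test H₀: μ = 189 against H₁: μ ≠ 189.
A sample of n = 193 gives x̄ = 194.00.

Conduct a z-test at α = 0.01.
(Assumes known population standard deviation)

Standard error: SE = σ/√n = 28/√193 = 2.0155
z-statistic: z = (x̄ - μ₀)/SE = (194.00 - 189)/2.0155 = 2.4808
Critical value: ±2.576
p-value = 0.0131
Decision: fail to reject H₀

Answer: z = 2.4808, fail to reject H₀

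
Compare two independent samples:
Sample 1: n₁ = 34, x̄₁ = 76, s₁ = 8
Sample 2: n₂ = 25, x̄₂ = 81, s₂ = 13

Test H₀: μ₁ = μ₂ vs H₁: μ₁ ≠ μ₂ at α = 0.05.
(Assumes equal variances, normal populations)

Pooled variance: s²_p = [33×8² + 24×13²]/(57) = 108.2105
s_p = 10.4024
SE = s_p×√(1/n₁ + 1/n₂) = 10.4024×√(1/34 + 1/25) = 2.7406
t = (x̄₁ - x̄₂)/SE = (76 - 81)/2.7406 = -1.8244
df = 57, t-critical = ±2.002
Decision: fail to reject H₀

Answer: t = -1.8244, fail to reject H₀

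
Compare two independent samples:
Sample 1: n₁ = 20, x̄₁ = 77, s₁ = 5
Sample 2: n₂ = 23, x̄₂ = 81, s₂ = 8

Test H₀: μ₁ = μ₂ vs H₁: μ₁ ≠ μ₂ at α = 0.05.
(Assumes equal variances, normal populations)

Answer: t = -1.9305, fail to reject H₀

Derivation:
Pooled variance: s²_p = [19×5² + 22×8²]/(41) = 45.9268
s_p = 6.7769
SE = s_p×√(1/n₁ + 1/n₂) = 6.7769×√(1/20 + 1/23) = 2.0720
t = (x̄₁ - x̄₂)/SE = (77 - 81)/2.0720 = -1.9305
df = 41, t-critical = ±2.020
Decision: fail to reject H₀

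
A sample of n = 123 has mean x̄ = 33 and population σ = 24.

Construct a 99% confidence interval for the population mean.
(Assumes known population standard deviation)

Confidence level: 99%, α = 0.01
z_0.005 = 2.576
SE = σ/√n = 24/√123 = 2.1640
Margin of error = 2.576 × 2.1640 = 5.5745
CI: x̄ ± margin = 33 ± 5.5745
CI: (27.4255, 38.5745)

Answer: (27.4255, 38.5745)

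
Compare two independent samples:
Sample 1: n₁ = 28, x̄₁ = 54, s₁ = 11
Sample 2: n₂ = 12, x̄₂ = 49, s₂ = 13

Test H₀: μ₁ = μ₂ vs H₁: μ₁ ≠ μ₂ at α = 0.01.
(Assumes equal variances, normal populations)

Pooled variance: s²_p = [27×11² + 11×13²]/(38) = 134.8947
s_p = 11.6144
SE = s_p×√(1/n₁ + 1/n₂) = 11.6144×√(1/28 + 1/12) = 4.0073
t = (x̄₁ - x̄₂)/SE = (54 - 49)/4.0073 = 1.2477
df = 38, t-critical = ±2.712
Decision: fail to reject H₀

Answer: t = 1.2477, fail to reject H₀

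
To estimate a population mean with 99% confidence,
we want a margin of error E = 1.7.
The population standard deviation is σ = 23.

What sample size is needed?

z_0.005 = 2.576
n = (z×σ/E)² = (2.576×23/1.7)²
n = 1214.6455
Round up: n = 1215

Answer: n = 1215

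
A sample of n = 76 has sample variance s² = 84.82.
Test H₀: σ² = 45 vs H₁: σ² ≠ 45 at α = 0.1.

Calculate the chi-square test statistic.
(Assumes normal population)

Answer: χ² = 141.3667, reject H₀

Derivation:
df = n - 1 = 75
χ² = (n-1)s²/σ₀² = 75×84.82/45 = 141.3667
Critical values: χ²_{0.95,75} = 56.054, χ²_{0.05,75} = 96.217
Rejection region: χ² < 56.054 or χ² > 96.217
Decision: reject H₀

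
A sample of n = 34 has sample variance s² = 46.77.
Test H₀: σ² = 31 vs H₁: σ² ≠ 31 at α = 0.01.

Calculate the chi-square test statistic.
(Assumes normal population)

Answer: χ² = 49.7874, fail to reject H₀

Derivation:
df = n - 1 = 33
χ² = (n-1)s²/σ₀² = 33×46.77/31 = 49.7874
Critical values: χ²_{0.995,33} = 15.815, χ²_{0.005,33} = 57.648
Rejection region: χ² < 15.815 or χ² > 57.648
Decision: fail to reject H₀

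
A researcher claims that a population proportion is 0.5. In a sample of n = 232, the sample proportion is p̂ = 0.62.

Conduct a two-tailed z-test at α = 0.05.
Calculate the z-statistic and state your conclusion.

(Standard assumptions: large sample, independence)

Answer: z = 3.6555, reject H₀

Derivation:
H₀: p = 0.5, H₁: p ≠ 0.5
Standard error: SE = √(p₀(1-p₀)/n) = √(0.5×0.5/232) = 0.032827
z-statistic: z = (p̂ - p₀)/SE = (0.62 - 0.5)/0.032827 = 3.6555
Critical value: z_0.025 = ±1.960
p-value = 0.0003
Decision: reject H₀ at α = 0.05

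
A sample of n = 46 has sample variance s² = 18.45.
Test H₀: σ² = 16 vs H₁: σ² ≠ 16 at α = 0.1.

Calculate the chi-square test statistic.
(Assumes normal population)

Answer: χ² = 51.8906, fail to reject H₀

Derivation:
df = n - 1 = 45
χ² = (n-1)s²/σ₀² = 45×18.45/16 = 51.8906
Critical values: χ²_{0.95,45} = 30.612, χ²_{0.05,45} = 61.656
Rejection region: χ² < 30.612 or χ² > 61.656
Decision: fail to reject H₀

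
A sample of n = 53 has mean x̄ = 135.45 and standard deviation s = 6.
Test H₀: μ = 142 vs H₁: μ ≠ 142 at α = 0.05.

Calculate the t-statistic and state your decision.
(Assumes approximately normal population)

df = n - 1 = 52
SE = s/√n = 6/√53 = 0.8242
t = (x̄ - μ₀)/SE = (135.45 - 142)/0.8242 = -7.9471
Critical value: t_{0.025,52} = ±2.007
p-value < 0.0001
Decision: reject H₀

Answer: t = -7.9471, reject H₀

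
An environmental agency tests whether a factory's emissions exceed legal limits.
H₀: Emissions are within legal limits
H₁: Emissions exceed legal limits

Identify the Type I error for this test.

Type I error (α): Rejecting H₀ when H₀ is true
Type II error (β): Failing to reject H₀ when H₁ is true

Answer: Citing a compliant factory for excess emissions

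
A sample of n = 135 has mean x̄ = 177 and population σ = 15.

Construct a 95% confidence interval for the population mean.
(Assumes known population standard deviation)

Answer: (174.4696, 179.5304)

Derivation:
Confidence level: 95%, α = 0.05
z_0.025 = 1.960
SE = σ/√n = 15/√135 = 1.2910
Margin of error = 1.960 × 1.2910 = 2.5304
CI: x̄ ± margin = 177 ± 2.5304
CI: (174.4696, 179.5304)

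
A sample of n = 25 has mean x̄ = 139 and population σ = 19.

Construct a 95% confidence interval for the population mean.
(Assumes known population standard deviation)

Confidence level: 95%, α = 0.05
z_0.025 = 1.960
SE = σ/√n = 19/√25 = 3.8000
Margin of error = 1.960 × 3.8000 = 7.4480
CI: x̄ ± margin = 139 ± 7.4480
CI: (131.5520, 146.4480)

Answer: (131.5520, 146.4480)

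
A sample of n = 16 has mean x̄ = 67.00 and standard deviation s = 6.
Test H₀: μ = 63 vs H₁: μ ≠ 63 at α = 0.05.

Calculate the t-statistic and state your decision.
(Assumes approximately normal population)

df = n - 1 = 15
SE = s/√n = 6/√16 = 1.5000
t = (x̄ - μ₀)/SE = (67.00 - 63)/1.5000 = 2.6667
Critical value: t_{0.025,15} = ±2.131
p-value ≈ 0.0176
Decision: reject H₀

Answer: t = 2.6667, reject H₀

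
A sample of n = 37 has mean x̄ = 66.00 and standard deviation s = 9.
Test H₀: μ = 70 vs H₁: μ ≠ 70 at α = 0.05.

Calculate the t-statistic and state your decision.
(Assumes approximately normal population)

Answer: t = -2.7034, reject H₀

Derivation:
df = n - 1 = 36
SE = s/√n = 9/√37 = 1.4796
t = (x̄ - μ₀)/SE = (66.00 - 70)/1.4796 = -2.7034
Critical value: t_{0.025,36} = ±2.028
p-value ≈ 0.0104
Decision: reject H₀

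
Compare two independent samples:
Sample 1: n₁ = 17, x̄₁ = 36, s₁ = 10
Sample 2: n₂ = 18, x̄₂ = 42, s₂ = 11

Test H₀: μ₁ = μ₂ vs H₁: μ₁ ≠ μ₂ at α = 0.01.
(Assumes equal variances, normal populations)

Pooled variance: s²_p = [16×10² + 17×11²]/(33) = 110.8182
s_p = 10.5270
SE = s_p×√(1/n₁ + 1/n₂) = 10.5270×√(1/17 + 1/18) = 3.5602
t = (x̄₁ - x̄₂)/SE = (36 - 42)/3.5602 = -1.6853
df = 33, t-critical = ±2.733
Decision: fail to reject H₀

Answer: t = -1.6853, fail to reject H₀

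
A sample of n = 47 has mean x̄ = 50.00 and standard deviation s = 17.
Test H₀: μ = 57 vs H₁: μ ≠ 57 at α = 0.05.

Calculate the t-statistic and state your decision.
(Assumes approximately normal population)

Answer: t = -2.8229, reject H₀

Derivation:
df = n - 1 = 46
SE = s/√n = 17/√47 = 2.4797
t = (x̄ - μ₀)/SE = (50.00 - 57)/2.4797 = -2.8229
Critical value: t_{0.025,46} = ±2.013
p-value ≈ 0.0070
Decision: reject H₀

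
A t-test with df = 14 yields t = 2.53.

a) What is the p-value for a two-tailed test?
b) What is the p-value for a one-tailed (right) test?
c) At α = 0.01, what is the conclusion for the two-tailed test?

Answer: a) 0.0240, b) 0.0120, c) fail to reject H₀

Derivation:
Using t-distribution with df = 14:
a) Two-tailed: p = 2×P(T > 2.53) = 0.0240
b) One-tailed: p = P(T > 2.53) = 0.0120
c) 0.0240 ≥ 0.01, fail to reject H₀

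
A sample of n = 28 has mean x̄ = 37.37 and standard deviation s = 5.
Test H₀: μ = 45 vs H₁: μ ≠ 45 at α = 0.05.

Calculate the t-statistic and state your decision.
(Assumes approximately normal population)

df = n - 1 = 27
SE = s/√n = 5/√28 = 0.9449
t = (x̄ - μ₀)/SE = (37.37 - 45)/0.9449 = -8.0749
Critical value: t_{0.025,27} = ±2.052
p-value < 0.0001
Decision: reject H₀

Answer: t = -8.0749, reject H₀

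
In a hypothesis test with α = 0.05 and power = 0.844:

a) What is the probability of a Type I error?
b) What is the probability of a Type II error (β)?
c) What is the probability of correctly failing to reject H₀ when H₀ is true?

Answer: a) 0.05, b) 0.156, c) 0.95

Derivation:
a) Type I error probability = α = 0.05
b) Power = P(reject H₀ | H₁ true) = 1 - β = 0.844, so Type II error probability = β = 1 - Power = 0.156
c) P(fail to reject H₀ | H₀ true) = 1 - α = 0.95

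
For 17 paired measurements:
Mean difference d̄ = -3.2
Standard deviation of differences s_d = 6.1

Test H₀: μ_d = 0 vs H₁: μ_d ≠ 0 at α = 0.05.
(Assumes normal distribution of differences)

Answer: t = -2.1629, reject H₀

Derivation:
df = n - 1 = 16
SE = s_d/√n = 6.1/√17 = 1.4795
t = d̄/SE = -3.2/1.4795 = -2.1629
Critical value: t_{0.025,16} = ±2.120
p-value ≈ 0.0460
Decision: reject H₀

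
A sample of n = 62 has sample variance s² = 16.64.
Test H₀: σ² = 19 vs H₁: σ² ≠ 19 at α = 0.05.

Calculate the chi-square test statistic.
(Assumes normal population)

Answer: χ² = 53.4232, fail to reject H₀

Derivation:
df = n - 1 = 61
χ² = (n-1)s²/σ₀² = 61×16.64/19 = 53.4232
Critical values: χ²_{0.975,61} = 41.303, χ²_{0.025,61} = 84.476
Rejection region: χ² < 41.303 or χ² > 84.476
Decision: fail to reject H₀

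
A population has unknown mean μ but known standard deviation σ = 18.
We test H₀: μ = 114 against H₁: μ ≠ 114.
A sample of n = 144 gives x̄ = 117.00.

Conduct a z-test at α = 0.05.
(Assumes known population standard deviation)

Answer: z = 2.0000, reject H₀

Derivation:
Standard error: SE = σ/√n = 18/√144 = 1.5000
z-statistic: z = (x̄ - μ₀)/SE = (117.00 - 114)/1.5000 = 2.0000
Critical value: ±1.960
p-value = 0.0455
Decision: reject H₀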